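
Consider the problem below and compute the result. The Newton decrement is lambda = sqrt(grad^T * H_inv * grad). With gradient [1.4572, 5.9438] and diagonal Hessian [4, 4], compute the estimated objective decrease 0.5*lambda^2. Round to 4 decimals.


Step 1: H is diagonal, so H^(-1) * g = [0.3643, 1.486].
Step 2: g^T H^(-1) g = sum_i g_i^2 / H_ii
  = (1.4572)^2/4 + (5.9438)^2/4
  = 0.5309 + 8.8322 = 9.363
Step 3: Objective decrease = 0.5 * g^T H^(-1) g = 4.6815


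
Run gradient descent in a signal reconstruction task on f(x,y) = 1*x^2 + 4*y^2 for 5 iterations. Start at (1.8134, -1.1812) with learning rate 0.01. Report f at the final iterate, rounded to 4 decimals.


Gradient descent on f(x,y) = 1*x^2 + 4*y^2.
Starting point: (1.8134, -1.1812), alpha = 0.01
Step 1: grad_x = 2*1*1.8134 = 3.6268, grad_y = 2*4*-1.1812 = -9.4496
  x_1 = 1.8134 - 0.01*3.6268 = 1.7771
  y_1 = -1.1812 - 0.01*-9.4496 = -1.0867
Step 2: grad_x = 2*1*1.7771 = 3.5543, grad_y = 2*4*-1.0867 = -8.6936
  x_2 = 1.7771 - 0.01*3.5543 = 1.7416
  y_2 = -1.0867 - 0.01*-8.6936 = -0.9998
Step 3: grad_x = 2*1*1.7416 = 3.4832, grad_y = 2*4*-0.9998 = -7.9981
  x_3 = 1.7416 - 0.01*3.4832 = 1.7068
  y_3 = -0.9998 - 0.01*-7.9981 = -0.9198
Step 4: grad_x = 2*1*1.7068 = 3.4135, grad_y = 2*4*-0.9198 = -7.3583
  x_4 = 1.7068 - 0.01*3.4135 = 1.6726
  y_4 = -0.9198 - 0.01*-7.3583 = -0.8462
Step 5: grad_x = 2*1*1.6726 = 3.3452, grad_y = 2*4*-0.8462 = -6.7696
  x_5 = 1.6726 - 0.01*3.3452 = 1.6392
  y_5 = -0.8462 - 0.01*-6.7696 = -0.7785
f(1.6392, -0.7785) = 1*1.6392^2 + 4*(-0.7785)^2 = 5.1112


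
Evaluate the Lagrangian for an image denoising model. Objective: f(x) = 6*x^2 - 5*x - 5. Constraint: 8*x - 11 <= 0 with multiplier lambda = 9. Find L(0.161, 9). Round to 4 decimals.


Step 1: Evaluate f(x).
f(0.161) = 6*0.161^2 - 5*0.161 - 5 = -5.6495
Step 2: Evaluate g(x).
g(0.161) = 8*0.161 - 11 = -9.712
Step 3: Compute Lagrangian.
L = -5.6495 + 9*-9.712 = -93.0575


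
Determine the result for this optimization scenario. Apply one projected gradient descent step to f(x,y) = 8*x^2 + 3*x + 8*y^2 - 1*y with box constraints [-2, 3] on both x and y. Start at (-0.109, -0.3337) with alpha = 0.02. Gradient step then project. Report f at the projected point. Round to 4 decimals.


Step 1: Compute gradient at (-0.109, -0.3337).
grad_x = 2*8*-0.109 + 3 = 1.256
grad_y = 2*8*-0.3337 - 1 = -6.3392
Step 2: Gradient step.
x_raw = -0.109 - 0.02*1.256 = -0.1341
y_raw = -0.3337 - 0.02*-6.3392 = -0.2069
Step 3: Project onto [-2, 3].
x_proj = clip(-0.1341) = -0.1341
y_proj = clip(-0.2069) = -0.2069
Step 4: Evaluate f.
f(-0.1341, -0.2069) = 0.291


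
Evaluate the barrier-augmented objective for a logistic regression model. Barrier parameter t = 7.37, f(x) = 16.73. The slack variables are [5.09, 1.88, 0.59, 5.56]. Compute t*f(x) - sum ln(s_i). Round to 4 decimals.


Step 1: Compute log-barrier.
ln values: [1.6273, 0.6313, -0.5276, 1.7156]
phi = -(1.6273 + 0.6313 - 0.5276 + 1.7156) = -3.4465
Step 2: Compute augmented objective.
t*f(x) = 7.37*16.73 = 123.3001
Total = 123.3001 - 3.4465 = 119.8536


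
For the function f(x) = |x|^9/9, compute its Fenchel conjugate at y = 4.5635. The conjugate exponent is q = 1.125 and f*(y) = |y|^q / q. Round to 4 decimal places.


The conjugate exponent q satisfies 1/p + 1/q = 1.
p = 9, so q = 9/(9 - 1) = 1.125
|y|^q = 4.5635^1.125 = 5.5171
f*(4.5635) = 5.5171 / 1.125 = 4.9041


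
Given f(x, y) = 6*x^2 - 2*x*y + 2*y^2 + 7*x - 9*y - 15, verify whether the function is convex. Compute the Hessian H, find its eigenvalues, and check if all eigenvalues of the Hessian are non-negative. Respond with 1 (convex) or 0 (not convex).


The Hessian of f(x,y) = 6*x^2 - 2*x*y + 2*y^2 + 7*x - 9*y - 15 is:
H = [[12, -2], [-2, 4]]
Trace = 12 + 4 = 16
Determinant = 12*4 - (-2)^2 = 44
Discriminant = (16)^2 - 4*44 = 80.0
Eigenvalues: lambda_1 = 3.5279, lambda_2 = 12.4721
The function is convex.

1


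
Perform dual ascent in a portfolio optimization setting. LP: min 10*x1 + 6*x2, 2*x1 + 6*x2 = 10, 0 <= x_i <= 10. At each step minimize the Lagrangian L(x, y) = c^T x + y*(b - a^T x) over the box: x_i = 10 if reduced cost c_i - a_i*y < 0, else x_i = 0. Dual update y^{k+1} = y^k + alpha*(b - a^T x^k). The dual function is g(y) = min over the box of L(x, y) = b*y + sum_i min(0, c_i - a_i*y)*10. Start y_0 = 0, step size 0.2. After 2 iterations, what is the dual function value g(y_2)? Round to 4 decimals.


Dual ascent for LP: min 10*x1 + 6*x2, 2*x1 + 6*x2 = 10, 0 <= x_i <= 10
Step 1: y^k = 0.0, reduced costs: (10.0, 6.0)
  x^k = (0.0, 0.0), subgradient = b - a^T x = 10.0
  y^{k+1} = 0.0 + 0.2*10.0 = 2.0
Step 2: y^k = 2.0, reduced costs: (6.0, -6.0)
  x^k = (0.0, 10.0), subgradient = b - a^T x = -50.0
  y^{k+1} = 2.0 + 0.2*-50.0 = -8.0
Dual objective at y_2 = -8.0: reduced costs (26.0, 54.0), box minimizer x = (0.0, 0.0)
g(y_2) = b*y + (c1 - a1*y)*x1 + (c2 - a2*y)*x2 = 10*(-8.0) + 26.0*0.0 + 54.0*0.0 = -80.0 + 0.0 + 0.0 = -80.0


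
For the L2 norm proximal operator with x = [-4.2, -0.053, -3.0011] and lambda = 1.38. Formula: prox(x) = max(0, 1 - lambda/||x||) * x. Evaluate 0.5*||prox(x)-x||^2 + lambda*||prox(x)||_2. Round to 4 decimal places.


Step 1: Compute ||x||.
||x|| = 5.1623
Step 2: Compute scaling factor.
scale = max(0, 1 - 1.38/5.1623) = 0.7327
Step 3: prox(x) = [-3.0772, -0.0388, -2.1988]
||prox(x)|| = 3.7823
Step 4: Proximal objective.
0.5*||prox-x||^2 = 0.9522
lambda*||prox|| = 5.2196
Total = 6.1718


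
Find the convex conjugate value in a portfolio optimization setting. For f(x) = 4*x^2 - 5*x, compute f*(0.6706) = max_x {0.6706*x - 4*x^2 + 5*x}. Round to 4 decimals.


f*(y) = sup_x {y*x - a*x^2 - b*x} = sup_x {(y-b)*x - a*x^2}
FOC: (y - b) - 2a*x = 0 => x* = (y - b)/(2a)
x* = (0.6706 + 5)/(2*4) = 0.7088
f*(0.6706) = (y-b)^2/(4a) = (0.6706 + 5)^2/(4*4)
= 32.1557/16 = 2.0097


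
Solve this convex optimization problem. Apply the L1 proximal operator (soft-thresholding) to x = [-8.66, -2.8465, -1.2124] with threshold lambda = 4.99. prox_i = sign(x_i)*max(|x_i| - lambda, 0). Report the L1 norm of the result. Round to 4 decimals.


Soft-thresholding with lambda = 4.99:
prox(-8.66) = sign(-8.66)*max(|-8.66| - 4.99, 0) = -3.67
prox(-2.8465) = sign(-2.8465)*max(|-2.8465| - 4.99, 0) = 0.0
prox(-1.2124) = sign(-1.2124)*max(|-1.2124| - 4.99, 0) = 0.0
prox(x) = [-3.67, 0.0, 0.0]
||prox(x)||_1 = 3.67 + 0.0 + 0.0 = 3.67


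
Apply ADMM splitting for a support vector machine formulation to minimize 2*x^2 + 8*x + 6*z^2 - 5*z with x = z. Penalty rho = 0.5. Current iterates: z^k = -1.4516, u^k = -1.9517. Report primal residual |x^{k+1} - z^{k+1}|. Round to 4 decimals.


ADMM iteration with rho = 0.5, z^k = -1.4516, u^k = -1.9517
Step 1: x-update.
Minimize 2*x^2 + 8*x + (0.5/2)*(x + 1.4516 - 1.9517)^2
FOC: (2*2 + 0.5)*x = -8 + 0.5*(-1.4516 + 1.9517)
x^{k+1} = -1.7222
Step 2: z-update.
Minimize 6*z^2 - 5*z + (0.5/2)*(-1.7222 - z - 1.9517)^2
FOC: (2*6 + 0.5)*z = 5 + 0.5*(-1.7222 - 1.9517)
z^{k+1} = 0.253
Step 3: u-update.
u^{k+1} = -1.9517 - 1.7222 - 0.253 = -3.927
Step 4: Primal residual = |-1.7222 - 0.253| = 1.9753


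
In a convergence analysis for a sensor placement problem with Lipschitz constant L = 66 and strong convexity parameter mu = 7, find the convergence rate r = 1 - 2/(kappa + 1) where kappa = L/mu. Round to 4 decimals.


Step 1: Compute the condition number.
kappa = L/mu = 66/7 = 9.4286
Step 2: Compute the convergence rate.
r = 1 - 2/(kappa + 1) = 1 - 2*mu/(L + mu) = (L - mu)/(L + mu) = 59/73 = 0.8082


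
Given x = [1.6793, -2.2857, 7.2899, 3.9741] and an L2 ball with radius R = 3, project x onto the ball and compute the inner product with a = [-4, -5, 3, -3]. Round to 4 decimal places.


Step 1: Compute ||x|| (intermediates to 6 decimals).
||x|| = sqrt(1.6793^2 + (-2.2857)^2 + 7.2899^2 + 3.9741^2) = 8.773858
Step 2: Project.
Since ||x|| > R, scale = R/||x|| = 3/8.773858 = 0.341925, proj(x) = scale * x
proj(x) = [0.574195, -0.781538, 2.492599, 1.358844]
Step 3: Dot product.
a^T * proj(x) = -4*0.574195 - 5*(-0.781538) + 3*2.492599 - 3*1.358844 = 5.0122


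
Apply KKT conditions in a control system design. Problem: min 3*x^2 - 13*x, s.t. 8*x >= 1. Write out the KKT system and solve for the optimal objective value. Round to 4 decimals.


Step 1: Try lambda = 0 (constraint inactive).
Stationarity: 2*3*x - 13 = 0
x* = 13/(2*3) = 13/6 = 2.1667 (rounded; the exact value 13/6 is used below)
Check constraint: 8*2.1667 = 17.3336 >= 1 -- satisfied.
Step 2: Compute optimal value.
f(x*) = 3*(13/6)^2 - 13*(13/6) = -14.0833


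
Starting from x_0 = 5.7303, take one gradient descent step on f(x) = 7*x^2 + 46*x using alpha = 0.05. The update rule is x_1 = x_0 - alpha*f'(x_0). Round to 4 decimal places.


We compute the gradient at x_0 and apply the update.
f'(x) = 14*x + 46
f'(5.7303) = 14*5.7303 + 46 = 126.2242
x_1 = 5.7303 - 0.05*126.2242 = -0.5809


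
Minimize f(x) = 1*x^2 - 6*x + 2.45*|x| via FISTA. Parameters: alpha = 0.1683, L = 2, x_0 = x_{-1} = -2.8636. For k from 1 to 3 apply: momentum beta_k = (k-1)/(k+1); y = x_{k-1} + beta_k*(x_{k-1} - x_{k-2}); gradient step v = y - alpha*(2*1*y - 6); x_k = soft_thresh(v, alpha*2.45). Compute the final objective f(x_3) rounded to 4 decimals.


FISTA on f(x) = 1*x^2 - 6*x + 2.45*|x|
L = 2, alpha = 0.1683
Iteration 1: beta = 0.0, y = -2.8636 + 0.0*(-2.8636 + 2.8636) = -2.8636
  grad(y) = -11.7272, v = y - alpha*grad = -0.8899
  prox(v) = soft_thresh(-0.8899, 0.4123) = -0.4776
Iteration 2: beta = 0.3333, y = -0.4776 + 0.3333*(-0.4776 + 2.8636) = 0.3178
  grad(y) = -5.3645, v = y - alpha*grad = 1.2206
  prox(v) = soft_thresh(1.2206, 0.4123) = 0.8083
Iteration 3: beta = 0.5, y = 0.8083 + 0.5*(0.8083 + 0.4776) = 1.4512
  grad(y) = -3.0976, v = y - alpha*grad = 1.9725
  prox(v) = soft_thresh(1.9725, 0.4123) = 1.5602
f(x_3) = 1*1.5602^2 - 6*1.5602 + 2.45*|1.5602| = -3.1045


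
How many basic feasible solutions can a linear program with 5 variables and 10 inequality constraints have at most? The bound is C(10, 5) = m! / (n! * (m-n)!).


Each vertex corresponds to some choice of n active constraints out of m, so the number of vertices is at most C(m, n) = m! / (n!(m-n)!).
m = 10, n = 5
Numerator: 10 * 9 * 8 * 7 * 6
Denominator: 5! = 120
C(10, 5) = 252


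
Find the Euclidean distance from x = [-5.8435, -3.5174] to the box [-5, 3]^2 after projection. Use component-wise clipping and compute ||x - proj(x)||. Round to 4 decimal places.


Project each component onto [-5, 3].
clip(-5.8435) = -5.0, clip(-3.5174) = -3.5174
Projection = [-5.0, -3.5174]
Squared diffs: [0.7115, 0.0]
Distance = sqrt(0.7115) = 0.8435


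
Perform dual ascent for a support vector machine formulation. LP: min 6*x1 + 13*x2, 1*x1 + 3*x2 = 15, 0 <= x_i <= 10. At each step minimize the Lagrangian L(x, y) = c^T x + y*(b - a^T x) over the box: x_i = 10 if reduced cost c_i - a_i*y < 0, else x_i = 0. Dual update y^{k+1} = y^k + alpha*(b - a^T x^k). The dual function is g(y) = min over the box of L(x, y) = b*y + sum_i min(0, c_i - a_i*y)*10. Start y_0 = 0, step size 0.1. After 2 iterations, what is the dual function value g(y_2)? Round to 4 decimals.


Dual ascent for LP: min 6*x1 + 13*x2, 1*x1 + 3*x2 = 15, 0 <= x_i <= 10
Step 1: y^k = 0.0, reduced costs: (6.0, 13.0)
  x^k = (0.0, 0.0), subgradient = b - a^T x = 15.0
  y^{k+1} = 0.0 + 0.1*15.0 = 1.5
Step 2: y^k = 1.5, reduced costs: (4.5, 8.5)
  x^k = (0.0, 0.0), subgradient = b - a^T x = 15.0
  y^{k+1} = 1.5 + 0.1*15.0 = 3.0
Dual objective at y_2 = 3.0: reduced costs (3.0, 4.0), box minimizer x = (0.0, 0.0)
g(y_2) = b*y + (c1 - a1*y)*x1 + (c2 - a2*y)*x2 = 15*3.0 + 3.0*0.0 + 4.0*0.0 = 45.0 + 0.0 + 0.0 = 45.0


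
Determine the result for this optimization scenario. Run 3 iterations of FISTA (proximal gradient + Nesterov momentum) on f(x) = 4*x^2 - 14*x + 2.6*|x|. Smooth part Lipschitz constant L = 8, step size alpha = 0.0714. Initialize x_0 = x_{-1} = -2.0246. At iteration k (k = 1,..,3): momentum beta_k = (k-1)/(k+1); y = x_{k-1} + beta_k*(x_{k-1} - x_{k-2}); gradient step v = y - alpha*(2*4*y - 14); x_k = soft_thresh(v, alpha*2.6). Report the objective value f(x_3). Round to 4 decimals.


FISTA on f(x) = 4*x^2 - 14*x + 2.6*|x|
L = 8, alpha = 0.0714
Iteration 1: beta = 0.0, y = -2.0246 + 0.0*(-2.0246 + 2.0246) = -2.0246
  grad(y) = -30.1968, v = y - alpha*grad = 0.1315
  prox(v) = soft_thresh(0.1315, 0.1856) = 0.0
Iteration 2: beta = 0.3333, y = 0.0 + 0.3333*(0.0 + 2.0246) = 0.6749
  grad(y) = -8.6011, v = y - alpha*grad = 1.289
  prox(v) = soft_thresh(1.289, 0.1856) = 1.1033
Iteration 3: beta = 0.5, y = 1.1033 + 0.5*(1.1033 - 0.0) = 1.655
  grad(y) = -0.7599, v = y - alpha*grad = 1.7093
  prox(v) = soft_thresh(1.7093, 0.1856) = 1.5236
f(x_3) = 4*1.5236^2 - 14*1.5236 + 2.6*|1.5236| = -8.0836


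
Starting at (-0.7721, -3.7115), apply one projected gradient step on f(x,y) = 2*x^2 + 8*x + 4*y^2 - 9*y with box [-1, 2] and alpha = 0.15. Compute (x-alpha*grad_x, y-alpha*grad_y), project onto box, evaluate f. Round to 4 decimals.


Step 1: Compute gradient at (-0.7721, -3.7115).
grad_x = 2*2*-0.7721 + 8 = 4.9116
grad_y = 2*4*-3.7115 - 9 = -38.692
Step 2: Gradient step.
x_raw = -0.7721 - 0.15*4.9116 = -1.5088
y_raw = -3.7115 - 0.15*-38.692 = 2.0923
Step 3: Project onto [-1, 2].
x_proj = clip(-1.5088) = -1.0
y_proj = clip(2.0923) = 2.0
Step 4: Evaluate f.
f(-1.0, 2.0) = -8.0


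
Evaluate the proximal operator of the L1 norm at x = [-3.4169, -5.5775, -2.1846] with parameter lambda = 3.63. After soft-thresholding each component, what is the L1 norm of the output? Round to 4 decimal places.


Soft-thresholding with lambda = 3.63:
prox(-3.4169) = sign(-3.4169)*max(|-3.4169| - 3.63, 0) = 0.0
prox(-5.5775) = sign(-5.5775)*max(|-5.5775| - 3.63, 0) = -1.9475
prox(-2.1846) = sign(-2.1846)*max(|-2.1846| - 3.63, 0) = 0.0
prox(x) = [0.0, -1.9475, 0.0]
||prox(x)||_1 = 0.0 + 1.9475 + 0.0 = 1.9475


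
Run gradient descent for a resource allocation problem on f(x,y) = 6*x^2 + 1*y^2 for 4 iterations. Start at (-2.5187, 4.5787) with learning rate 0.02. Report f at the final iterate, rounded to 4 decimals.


Gradient descent on f(x,y) = 6*x^2 + 1*y^2.
Starting point: (-2.5187, 4.5787), alpha = 0.02
Step 1: grad_x = 2*6*-2.5187 = -30.2244, grad_y = 2*1*4.5787 = 9.1574
  x_1 = -2.5187 - 0.02*-30.2244 = -1.9142
  y_1 = 4.5787 - 0.02*9.1574 = 4.3956
Step 2: grad_x = 2*6*-1.9142 = -22.9705, grad_y = 2*1*4.3956 = 8.7911
  x_2 = -1.9142 - 0.02*-22.9705 = -1.4548
  y_2 = 4.3956 - 0.02*8.7911 = 4.2197
Step 3: grad_x = 2*6*-1.4548 = -17.4576, grad_y = 2*1*4.2197 = 8.4395
  x_3 = -1.4548 - 0.02*-17.4576 = -1.1056
  y_3 = 4.2197 - 0.02*8.4395 = 4.0509
Step 4: grad_x = 2*6*-1.1056 = -13.2678, grad_y = 2*1*4.0509 = 8.1019
  x_4 = -1.1056 - 0.02*-13.2678 = -0.8403
  y_4 = 4.0509 - 0.02*8.1019 = 3.8889
f(-0.8403, 3.8889) = 6*(-0.8403)^2 + 1*3.8889^2 = 19.3601


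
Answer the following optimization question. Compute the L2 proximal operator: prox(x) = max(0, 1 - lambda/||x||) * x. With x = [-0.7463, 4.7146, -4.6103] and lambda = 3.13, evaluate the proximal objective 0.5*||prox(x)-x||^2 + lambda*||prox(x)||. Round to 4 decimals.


Step 1: Compute ||x||.
||x|| = 6.6362
Step 2: Compute scaling factor.
scale = max(0, 1 - 3.13/6.6362) = 0.5283
Step 3: prox(x) = [-0.3943, 2.4909, -2.4358]
||prox(x)|| = 3.5062
Step 4: Proximal objective.
0.5*||prox-x||^2 = 4.8985
lambda*||prox|| = 10.9744
Total = 15.8729


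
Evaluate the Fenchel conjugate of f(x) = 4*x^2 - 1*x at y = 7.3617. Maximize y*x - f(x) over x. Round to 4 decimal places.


f*(y) = sup_x {y*x - a*x^2 - b*x} = sup_x {(y-b)*x - a*x^2}
FOC: (y - b) - 2a*x = 0 => x* = (y - b)/(2a)
x* = (7.3617 + 1)/(2*4) = 1.0452
f*(7.3617) = (y-b)^2/(4a) = (7.3617 + 1)^2/(4*4)
= 69.918/16 = 4.3699


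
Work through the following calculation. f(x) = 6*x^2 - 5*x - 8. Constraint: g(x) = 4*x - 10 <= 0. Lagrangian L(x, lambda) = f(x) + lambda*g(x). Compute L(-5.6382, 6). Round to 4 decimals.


Step 1: Evaluate f(x).
f(-5.6382) = 6*(-5.6382)^2 - 5*(-5.6382) - 8 = 210.9268
Step 2: Evaluate g(x).
g(-5.6382) = 4*-5.6382 - 10 = -32.5528
Step 3: Compute Lagrangian.
L = 210.9268 + 6*-32.5528 = 15.61


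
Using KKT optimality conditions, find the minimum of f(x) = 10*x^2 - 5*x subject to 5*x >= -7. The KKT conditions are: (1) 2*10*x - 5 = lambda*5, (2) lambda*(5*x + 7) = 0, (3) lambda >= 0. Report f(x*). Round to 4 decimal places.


Step 1: Try lambda = 0 (constraint inactive).
Stationarity: 2*10*x - 5 = 0
x* = 5/(2*10) = 0.25
Check constraint: 5*0.25 = 1.25 >= -7 -- satisfied.
Step 2: Compute optimal value.
f(x*) = 10*0.25^2 - 5*0.25 = -0.625


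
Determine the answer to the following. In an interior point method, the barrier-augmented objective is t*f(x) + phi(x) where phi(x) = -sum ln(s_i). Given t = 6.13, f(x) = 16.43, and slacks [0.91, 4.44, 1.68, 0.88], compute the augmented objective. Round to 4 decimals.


Step 1: Compute log-barrier.
ln values: [-0.0943, 1.4907, 0.5188, -0.1278]
phi = -(-0.0943 + 1.4907 + 0.5188 - 0.1278) = -1.7873
Step 2: Compute augmented objective.
t*f(x) = 6.13*16.43 = 100.7159
Total = 100.7159 - 1.7873 = 98.9286


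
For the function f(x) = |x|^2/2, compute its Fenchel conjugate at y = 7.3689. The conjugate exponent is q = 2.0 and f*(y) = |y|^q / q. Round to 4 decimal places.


The conjugate exponent q satisfies 1/p + 1/q = 1.
p = 2, so q = 2/(2 - 1) = 2.0
|y|^q = 7.3689^2.0 = 54.3007
f*(7.3689) = 54.3007 / 2.0 = 27.1503


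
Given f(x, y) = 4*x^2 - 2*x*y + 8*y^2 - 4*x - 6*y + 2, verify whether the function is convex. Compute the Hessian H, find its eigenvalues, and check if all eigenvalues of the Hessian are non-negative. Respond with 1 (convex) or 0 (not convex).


The Hessian of f(x,y) = 4*x^2 - 2*x*y + 8*y^2 - 4*x - 6*y + 2 is:
H = [[8, -2], [-2, 16]]
Trace = 8 + 16 = 24
Determinant = 8*16 - (-2)^2 = 124
Discriminant = (24)^2 - 4*124 = 80.0
Eigenvalues: lambda_1 = 7.5279, lambda_2 = 16.4721
The function is convex.

1


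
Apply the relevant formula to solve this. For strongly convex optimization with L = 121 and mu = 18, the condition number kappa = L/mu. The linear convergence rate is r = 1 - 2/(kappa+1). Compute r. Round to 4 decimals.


Step 1: Compute the condition number.
kappa = L/mu = 121/18 = 6.7222
Step 2: Compute the convergence rate.
r = 1 - 2/(kappa + 1) = 1 - 2*mu/(L + mu) = (L - mu)/(L + mu) = 103/139 = 0.741


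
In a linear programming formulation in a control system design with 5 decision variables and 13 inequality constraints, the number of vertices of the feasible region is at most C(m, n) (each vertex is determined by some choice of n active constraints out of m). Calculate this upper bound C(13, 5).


Each vertex corresponds to some choice of n active constraints out of m, so the number of vertices is at most C(m, n) = m! / (n!(m-n)!).
m = 13, n = 5
Numerator: 13 * 12 * 11 * 10 * 9
Denominator: 5! = 120
C(13, 5) = 1287


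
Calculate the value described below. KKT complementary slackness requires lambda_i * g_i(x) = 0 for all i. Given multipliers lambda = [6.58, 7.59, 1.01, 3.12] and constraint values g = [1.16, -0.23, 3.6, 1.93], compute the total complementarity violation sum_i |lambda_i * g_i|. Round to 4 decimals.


KKT complementary slackness check:
lambda_1 * g_1 = 6.58 * 1.16 = 7.6328
lambda_2 * g_2 = 7.59 * -0.23 = -1.7457
lambda_3 * g_3 = 1.01 * 3.6 = 3.636
lambda_4 * g_4 = 3.12 * 1.93 = 6.0216
Total violation = 7.6328 + 1.7457 + 3.636 + 6.0216 = 19.0361


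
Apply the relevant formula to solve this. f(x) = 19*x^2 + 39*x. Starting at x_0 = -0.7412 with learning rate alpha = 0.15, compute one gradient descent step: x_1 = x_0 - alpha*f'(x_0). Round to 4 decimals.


We compute the gradient at x_0 and apply the update.
f'(x) = 38*x + 39
f'(-0.7412) = 38*-0.7412 + 39 = 10.8344
x_1 = -0.7412 - 0.15*10.8344 = -2.3664


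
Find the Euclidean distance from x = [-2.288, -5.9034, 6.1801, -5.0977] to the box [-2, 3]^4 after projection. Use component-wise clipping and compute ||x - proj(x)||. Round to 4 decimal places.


Project each component onto [-2, 3].
clip(-2.288) = -2.0, clip(-5.9034) = -2.0, clip(6.1801) = 3.0, clip(-5.0977) = -2.0
Projection = [-2.0, -2.0, 3.0, -2.0]
Squared diffs: [0.0829, 15.2365, 10.113, 9.5957]
Distance = sqrt(35.0281) = 5.9185


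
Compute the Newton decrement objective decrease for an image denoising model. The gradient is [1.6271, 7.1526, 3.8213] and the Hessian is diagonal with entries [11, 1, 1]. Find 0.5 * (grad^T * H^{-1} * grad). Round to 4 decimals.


Step 1: H is diagonal, so H^(-1) * g = [0.1479, 7.1526, 3.8213].
Step 2: g^T H^(-1) g = sum_i g_i^2 / H_ii
  = (1.6271)^2/11 + (7.1526)^2/1 + (3.8213)^2/1
  = 0.2407 + 51.1597 + 14.6023 = 66.0027
Step 3: Objective decrease = 0.5 * g^T H^(-1) g = 33.0013


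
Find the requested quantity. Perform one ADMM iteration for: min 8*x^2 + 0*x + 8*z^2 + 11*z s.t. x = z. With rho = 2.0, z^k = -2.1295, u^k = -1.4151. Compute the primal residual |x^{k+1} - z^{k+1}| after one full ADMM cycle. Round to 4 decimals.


ADMM iteration with rho = 2.0, z^k = -2.1295, u^k = -1.4151
Step 1: x-update.
Minimize 8*x^2 + 0*x + (2.0/2)*(x + 2.1295 - 1.4151)^2
FOC: (2*8 + 2.0)*x = 0 + 2.0*(-2.1295 + 1.4151)
x^{k+1} = -0.0794
Step 2: z-update.
Minimize 8*z^2 + 11*z + (2.0/2)*(-0.0794 - z - 1.4151)^2
FOC: (2*8 + 2.0)*z = -11 + 2.0*(-0.0794 - 1.4151)
z^{k+1} = -0.7772
Step 3: u-update.
u^{k+1} = -1.4151 - 0.0794 + 0.7772 = -0.7173
Step 4: Primal residual = |-0.0794 + 0.7772| = 0.6978


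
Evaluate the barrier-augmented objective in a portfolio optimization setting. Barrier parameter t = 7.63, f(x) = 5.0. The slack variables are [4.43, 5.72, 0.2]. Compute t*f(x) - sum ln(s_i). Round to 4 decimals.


Step 1: Compute log-barrier.
ln values: [1.4884, 1.744, -1.6094]
phi = -(1.4884 + 1.744 - 1.6094) = -1.6229
Step 2: Compute augmented objective.
t*f(x) = 7.63*5.0 = 38.15
Total = 38.15 - 1.6229 = 36.5271


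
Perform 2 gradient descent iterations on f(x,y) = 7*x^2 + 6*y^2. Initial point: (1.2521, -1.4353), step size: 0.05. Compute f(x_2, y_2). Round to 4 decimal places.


Gradient descent on f(x,y) = 7*x^2 + 6*y^2.
Starting point: (1.2521, -1.4353), alpha = 0.05
Step 1: grad_x = 2*7*1.2521 = 17.5294, grad_y = 2*6*-1.4353 = -17.2236
  x_1 = 1.2521 - 0.05*17.5294 = 0.3756
  y_1 = -1.4353 - 0.05*-17.2236 = -0.5741
Step 2: grad_x = 2*7*0.3756 = 5.2588, grad_y = 2*6*-0.5741 = -6.8894
  x_2 = 0.3756 - 0.05*5.2588 = 0.1127
  y_2 = -0.5741 - 0.05*-6.8894 = -0.2296
f(0.1127, -0.2296) = 7*0.1127^2 + 6*(-0.2296)^2 = 0.4053


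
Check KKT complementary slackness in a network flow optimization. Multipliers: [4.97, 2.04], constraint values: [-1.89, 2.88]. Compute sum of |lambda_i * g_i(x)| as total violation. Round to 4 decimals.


KKT complementary slackness check:
lambda_1 * g_1 = 4.97 * -1.89 = -9.3933
lambda_2 * g_2 = 2.04 * 2.88 = 5.8752
Total violation = 9.3933 + 5.8752 = 15.2685


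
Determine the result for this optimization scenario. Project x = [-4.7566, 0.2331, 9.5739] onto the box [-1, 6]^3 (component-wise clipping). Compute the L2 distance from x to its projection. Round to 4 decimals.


Project each component onto [-1, 6].
clip(-4.7566) = -1.0, clip(0.2331) = 0.2331, clip(9.5739) = 6.0
Projection = [-1.0, 0.2331, 6.0]
Squared diffs: [14.112, 0.0, 12.7728]
Distance = sqrt(26.8848) = 5.1851


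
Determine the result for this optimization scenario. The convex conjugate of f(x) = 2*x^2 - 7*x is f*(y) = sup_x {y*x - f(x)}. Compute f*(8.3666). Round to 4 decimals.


f*(y) = sup_x {y*x - a*x^2 - b*x} = sup_x {(y-b)*x - a*x^2}
FOC: (y - b) - 2a*x = 0 => x* = (y - b)/(2a)
x* = (8.3666 + 7)/(2*2) = 3.8417
f*(8.3666) = (y-b)^2/(4a) = (8.3666 + 7)^2/(4*2)
= 236.1324/8 = 29.5165


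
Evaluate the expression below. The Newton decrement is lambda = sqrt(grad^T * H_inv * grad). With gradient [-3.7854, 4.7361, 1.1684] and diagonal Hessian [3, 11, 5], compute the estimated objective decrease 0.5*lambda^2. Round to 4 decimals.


Step 1: H is diagonal, so H^(-1) * g = [-1.2618, 0.4306, 0.2337].
Step 2: g^T H^(-1) g = sum_i g_i^2 / H_ii
  = (-3.7854)^2/3 + (4.7361)^2/11 + (1.1684)^2/5
  = 4.7764 + 2.0391 + 0.273 = 7.0886
Step 3: Objective decrease = 0.5 * g^T H^(-1) g = 3.5443


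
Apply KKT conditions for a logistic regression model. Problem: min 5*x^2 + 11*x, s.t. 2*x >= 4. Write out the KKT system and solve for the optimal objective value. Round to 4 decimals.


Step 1: Try lambda = 0 (constraint inactive).
x_unc = -11/(2*5) = -1.1
Check: 2*-1.1 = -2.2 < 4 -- violated!
Step 2: Constraint must be active: 2*x = 4
x* = 4/2 = 2.0
lambda = (2*5*2.0 + 11)/2 = 15.5
Step 3: Compute optimal value.
f(x*) = 5*2.0^2 + 11*2.0 = 42.0


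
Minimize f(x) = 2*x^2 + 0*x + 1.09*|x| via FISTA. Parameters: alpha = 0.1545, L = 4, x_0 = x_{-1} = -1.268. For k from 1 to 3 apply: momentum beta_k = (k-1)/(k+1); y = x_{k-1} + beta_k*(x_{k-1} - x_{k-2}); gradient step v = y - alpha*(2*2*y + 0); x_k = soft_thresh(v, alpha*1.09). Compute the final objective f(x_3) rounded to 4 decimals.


FISTA on f(x) = 2*x^2 + 0*x + 1.09*|x|
L = 4, alpha = 0.1545
Iteration 1: beta = 0.0, y = -1.268 + 0.0*(-1.268 + 1.268) = -1.268
  grad(y) = -5.072, v = y - alpha*grad = -0.4844
  prox(v) = soft_thresh(-0.4844, 0.1684) = -0.316
Iteration 2: beta = 0.3333, y = -0.316 + 0.3333*(-0.316 + 1.268) = 0.0014
  grad(y) = 0.0055, v = y - alpha*grad = 0.0005
  prox(v) = soft_thresh(0.0005, 0.1684) = 0.0
Iteration 3: beta = 0.5, y = 0.0 + 0.5*(0.0 + 0.316) = 0.158
  grad(y) = 0.6319, v = y - alpha*grad = 0.0604
  prox(v) = soft_thresh(0.0604, 0.1684) = 0.0
f(x_3) = 2*0.0^2 + 0*0.0 + 1.09*|0.0| = 0.0


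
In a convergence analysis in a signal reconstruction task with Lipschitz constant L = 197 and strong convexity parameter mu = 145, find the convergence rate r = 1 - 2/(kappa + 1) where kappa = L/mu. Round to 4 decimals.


Step 1: Compute the condition number.
kappa = L/mu = 197/145 = 1.3586
Step 2: Compute the convergence rate.
r = 1 - 2/(kappa + 1) = 1 - 2*mu/(L + mu) = (L - mu)/(L + mu) = 52/342 = 0.152


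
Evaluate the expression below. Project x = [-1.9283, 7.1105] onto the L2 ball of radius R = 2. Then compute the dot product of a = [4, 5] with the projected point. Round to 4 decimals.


Step 1: Compute ||x|| (intermediates to 6 decimals).
||x|| = sqrt((-1.9283)^2 + 7.1105^2) = 7.36733
Step 2: Project.
Since ||x|| > R, scale = R/||x|| = 2/7.36733 = 0.271469, proj(x) = scale * x
proj(x) = [-0.523474, 1.93028]
Step 3: Dot product.
a^T * proj(x) = 4*(-0.523474) + 5*1.93028 = 7.5575


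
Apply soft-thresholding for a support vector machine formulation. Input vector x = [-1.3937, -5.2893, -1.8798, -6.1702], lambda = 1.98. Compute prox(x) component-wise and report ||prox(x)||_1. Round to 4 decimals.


Soft-thresholding with lambda = 1.98:
prox(-1.3937) = sign(-1.3937)*max(|-1.3937| - 1.98, 0) = 0.0
prox(-5.2893) = sign(-5.2893)*max(|-5.2893| - 1.98, 0) = -3.3093
prox(-1.8798) = sign(-1.8798)*max(|-1.8798| - 1.98, 0) = 0.0
prox(-6.1702) = sign(-6.1702)*max(|-6.1702| - 1.98, 0) = -4.1902
prox(x) = [0.0, -3.3093, 0.0, -4.1902]
||prox(x)||_1 = 0.0 + 3.3093 + 0.0 + 4.1902 = 7.4995


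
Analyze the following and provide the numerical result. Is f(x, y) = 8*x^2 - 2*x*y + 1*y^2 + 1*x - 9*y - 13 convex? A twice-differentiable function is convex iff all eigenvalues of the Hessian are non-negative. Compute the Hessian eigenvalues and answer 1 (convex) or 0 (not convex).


The Hessian of f(x,y) = 8*x^2 - 2*x*y + 1*y^2 + 1*x - 9*y - 13 is:
H = [[16, -2], [-2, 2]]
Trace = 16 + 2 = 18
Determinant = 16*2 - (-2)^2 = 28
Discriminant = (18)^2 - 4*28 = 212.0
Eigenvalues: lambda_1 = 1.7199, lambda_2 = 16.2801
The function is convex.

1


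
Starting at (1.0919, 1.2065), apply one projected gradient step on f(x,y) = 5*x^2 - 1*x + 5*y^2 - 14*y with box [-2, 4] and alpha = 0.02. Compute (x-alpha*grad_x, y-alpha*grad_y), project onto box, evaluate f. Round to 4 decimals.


Step 1: Compute gradient at (1.0919, 1.2065).
grad_x = 2*5*1.0919 - 1 = 9.919
grad_y = 2*5*1.2065 - 14 = -1.935
Step 2: Gradient step.
x_raw = 1.0919 - 0.02*9.919 = 0.8935
y_raw = 1.2065 - 0.02*-1.935 = 1.2452
Step 3: Project onto [-2, 4].
x_proj = clip(0.8935) = 0.8935
y_proj = clip(1.2452) = 1.2452
Step 4: Evaluate f.
f(0.8935, 1.2452) = -6.5818


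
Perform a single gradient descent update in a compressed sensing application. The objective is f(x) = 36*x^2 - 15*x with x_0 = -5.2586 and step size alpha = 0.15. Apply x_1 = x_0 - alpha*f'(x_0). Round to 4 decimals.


We compute the gradient at x_0 and apply the update.
f'(x) = 72*x - 15
f'(-5.2586) = 72*-5.2586 - 15 = -393.6192
x_1 = -5.2586 - 0.15*-393.6192 = 53.7843


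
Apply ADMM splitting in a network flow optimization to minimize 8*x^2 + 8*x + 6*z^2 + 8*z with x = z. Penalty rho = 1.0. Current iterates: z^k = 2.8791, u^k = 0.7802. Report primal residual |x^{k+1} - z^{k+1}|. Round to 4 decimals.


ADMM iteration with rho = 1.0, z^k = 2.8791, u^k = 0.7802
Step 1: x-update.
Minimize 8*x^2 + 8*x + (1.0/2)*(x - 2.8791 + 0.7802)^2
FOC: (2*8 + 1.0)*x = -8 + 1.0*(2.8791 - 0.7802)
x^{k+1} = -0.3471
Step 2: z-update.
Minimize 6*z^2 + 8*z + (1.0/2)*(-0.3471 - z + 0.7802)^2
FOC: (2*6 + 1.0)*z = -8 + 1.0*(-0.3471 + 0.7802)
z^{k+1} = -0.5821
Step 3: u-update.
u^{k+1} = 0.7802 - 0.3471 + 0.5821 = 1.0151
Step 4: Primal residual = |-0.3471 + 0.5821| = 0.2349


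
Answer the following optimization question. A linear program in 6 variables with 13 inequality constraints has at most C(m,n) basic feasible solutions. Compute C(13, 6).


Each vertex corresponds to some choice of n active constraints out of m, so the number of vertices is at most C(m, n) = m! / (n!(m-n)!).
m = 13, n = 6
Numerator: 13 * 12 * 11 * 10 * 9 * 8
Denominator: 6! = 720
C(13, 6) = 1716


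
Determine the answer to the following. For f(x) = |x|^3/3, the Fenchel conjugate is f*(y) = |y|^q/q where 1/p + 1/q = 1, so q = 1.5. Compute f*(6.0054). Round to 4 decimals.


The conjugate exponent q satisfies 1/p + 1/q = 1.
p = 3, so q = 3/(3 - 1) = 1.5
|y|^q = 6.0054^1.5 = 14.7168
f*(6.0054) = 14.7168 / 1.5 = 9.8112


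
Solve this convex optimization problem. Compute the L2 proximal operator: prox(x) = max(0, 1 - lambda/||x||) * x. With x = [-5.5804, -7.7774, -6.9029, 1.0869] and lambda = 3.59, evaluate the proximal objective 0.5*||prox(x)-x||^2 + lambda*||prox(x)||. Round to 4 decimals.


Step 1: Compute ||x||.
||x|| = 11.8516
Step 2: Compute scaling factor.
scale = max(0, 1 - 3.59/11.8516) = 0.6971
Step 3: prox(x) = [-3.89, -5.4215, -4.8119, 0.7577]
||prox(x)|| = 8.2616
Step 4: Proximal objective.
0.5*||prox-x||^2 = 6.4441
lambda*||prox|| = 29.6591
Total = 36.1032


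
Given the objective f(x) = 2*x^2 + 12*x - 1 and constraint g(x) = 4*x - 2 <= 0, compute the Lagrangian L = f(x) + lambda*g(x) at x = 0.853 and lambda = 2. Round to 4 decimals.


Step 1: Evaluate f(x).
f(0.853) = 2*0.853^2 + 12*0.853 - 1 = 10.6912
Step 2: Evaluate g(x).
g(0.853) = 4*0.853 - 2 = 1.412
Step 3: Compute Lagrangian.
L = 10.6912 + 2*1.412 = 13.5152


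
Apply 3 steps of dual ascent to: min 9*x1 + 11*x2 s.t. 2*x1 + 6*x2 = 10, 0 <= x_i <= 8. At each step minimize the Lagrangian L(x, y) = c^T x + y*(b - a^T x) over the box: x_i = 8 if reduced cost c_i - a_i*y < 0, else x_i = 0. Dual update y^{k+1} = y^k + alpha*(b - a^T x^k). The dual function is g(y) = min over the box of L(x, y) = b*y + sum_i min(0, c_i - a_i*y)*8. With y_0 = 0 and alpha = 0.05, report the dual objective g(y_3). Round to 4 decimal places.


Dual ascent for LP: min 9*x1 + 11*x2, 2*x1 + 6*x2 = 10, 0 <= x_i <= 8
Step 1: y^k = 0.0, reduced costs: (9.0, 11.0)
  x^k = (0.0, 0.0), subgradient = b - a^T x = 10.0
  y^{k+1} = 0.0 + 0.05*10.0 = 0.5
Step 2: y^k = 0.5, reduced costs: (8.0, 8.0)
  x^k = (0.0, 0.0), subgradient = b - a^T x = 10.0
  y^{k+1} = 0.5 + 0.05*10.0 = 1.0
Step 3: y^k = 1.0, reduced costs: (7.0, 5.0)
  x^k = (0.0, 0.0), subgradient = b - a^T x = 10.0
  y^{k+1} = 1.0 + 0.05*10.0 = 1.5
Dual objective at y_3 = 1.5: reduced costs (6.0, 2.0), box minimizer x = (0.0, 0.0)
g(y_3) = b*y + (c1 - a1*y)*x1 + (c2 - a2*y)*x2 = 10*1.5 + 6.0*0.0 + 2.0*0.0 = 15.0 + 0.0 + 0.0 = 15.0


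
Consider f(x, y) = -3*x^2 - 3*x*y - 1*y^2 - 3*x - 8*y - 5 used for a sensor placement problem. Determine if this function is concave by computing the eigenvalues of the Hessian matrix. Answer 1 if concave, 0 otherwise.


The Hessian of f(x,y) = -3*x^2 - 3*x*y - 1*y^2 - 3*x - 8*y - 5 is:
H = [[-6, -3], [-3, -2]]
Trace = -6 - 2 = -8
Determinant = -6*-2 - (-3)^2 = 3
Discriminant = (-8)^2 - 4*3 = 52.0
Eigenvalues: lambda_1 = -7.6056, lambda_2 = -0.3944
The function is concave.

1


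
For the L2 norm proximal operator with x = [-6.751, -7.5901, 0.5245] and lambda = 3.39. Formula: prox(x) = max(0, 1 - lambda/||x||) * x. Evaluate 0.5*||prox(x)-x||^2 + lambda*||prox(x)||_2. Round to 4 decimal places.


Step 1: Compute ||x||.
||x|| = 10.1716
Step 2: Compute scaling factor.
scale = max(0, 1 - 3.39/10.1716) = 0.6667
Step 3: prox(x) = [-4.501, -5.0605, 0.3497]
||prox(x)|| = 6.7816
Step 4: Proximal objective.
0.5*||prox-x||^2 = 5.7461
lambda*||prox|| = 22.9896
Total = 28.7356


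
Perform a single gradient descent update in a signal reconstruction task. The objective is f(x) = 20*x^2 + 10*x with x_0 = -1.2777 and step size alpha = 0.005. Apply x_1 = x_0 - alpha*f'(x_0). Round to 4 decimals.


We compute the gradient at x_0 and apply the update.
f'(x) = 40*x + 10
f'(-1.2777) = 40*-1.2777 + 10 = -41.108
x_1 = -1.2777 - 0.005*-41.108 = -1.0722


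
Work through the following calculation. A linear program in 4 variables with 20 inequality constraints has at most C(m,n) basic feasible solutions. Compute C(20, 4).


Each vertex corresponds to some choice of n active constraints out of m, so the number of vertices is at most C(m, n) = m! / (n!(m-n)!).
m = 20, n = 4
Numerator: 20 * 19 * 18 * 17
Denominator: 4! = 24
C(20, 4) = 4845


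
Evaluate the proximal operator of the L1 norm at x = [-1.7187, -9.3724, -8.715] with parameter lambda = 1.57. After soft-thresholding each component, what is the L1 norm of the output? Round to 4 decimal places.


Soft-thresholding with lambda = 1.57:
prox(-1.7187) = sign(-1.7187)*max(|-1.7187| - 1.57, 0) = -0.1487
prox(-9.3724) = sign(-9.3724)*max(|-9.3724| - 1.57, 0) = -7.8024
prox(-8.715) = sign(-8.715)*max(|-8.715| - 1.57, 0) = -7.145
prox(x) = [-0.1487, -7.8024, -7.145]
||prox(x)||_1 = 0.1487 + 7.8024 + 7.145 = 15.0961


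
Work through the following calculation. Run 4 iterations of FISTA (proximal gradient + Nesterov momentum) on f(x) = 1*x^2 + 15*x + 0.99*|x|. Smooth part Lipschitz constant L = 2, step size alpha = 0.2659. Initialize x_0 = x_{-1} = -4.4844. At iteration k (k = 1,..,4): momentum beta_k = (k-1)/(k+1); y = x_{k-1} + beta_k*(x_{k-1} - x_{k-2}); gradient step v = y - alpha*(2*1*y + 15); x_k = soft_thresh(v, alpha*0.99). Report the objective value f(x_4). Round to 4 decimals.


FISTA on f(x) = 1*x^2 + 15*x + 0.99*|x|
L = 2, alpha = 0.2659
Iteration 1: beta = 0.0, y = -4.4844 + 0.0*(-4.4844 + 4.4844) = -4.4844
  grad(y) = 6.0312, v = y - alpha*grad = -6.0881
  prox(v) = soft_thresh(-6.0881, 0.2632) = -5.8249
Iteration 2: beta = 0.3333, y = -5.8249 + 0.3333*(-5.8249 + 4.4844) = -6.2717
  grad(y) = 2.4567, v = y - alpha*grad = -6.9249
  prox(v) = soft_thresh(-6.9249, 0.2632) = -6.6617
Iteration 3: beta = 0.5, y = -6.6617 + 0.5*(-6.6617 + 5.8249) = -7.0801
  grad(y) = 0.8399, v = y - alpha*grad = -7.3034
  prox(v) = soft_thresh(-7.3034, 0.2632) = -7.0401
Iteration 4: beta = 0.6, y = -7.0401 + 0.6*(-7.0401 + 6.6617) = -7.2672
  grad(y) = 0.4655, v = y - alpha*grad = -7.391
  prox(v) = soft_thresh(-7.391, 0.2632) = -7.1278
f(x_4) = 1*(-7.1278)^2 + 15*(-7.1278) + 0.99*|-7.1278| = -49.055


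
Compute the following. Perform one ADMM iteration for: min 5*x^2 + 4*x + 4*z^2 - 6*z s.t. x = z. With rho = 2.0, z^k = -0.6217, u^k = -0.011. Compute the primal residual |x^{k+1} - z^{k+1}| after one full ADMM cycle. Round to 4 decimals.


ADMM iteration with rho = 2.0, z^k = -0.6217, u^k = -0.011
Step 1: x-update.
Minimize 5*x^2 + 4*x + (2.0/2)*(x + 0.6217 - 0.011)^2
FOC: (2*5 + 2.0)*x = -4 + 2.0*(-0.6217 + 0.011)
x^{k+1} = -0.4351
Step 2: z-update.
Minimize 4*z^2 - 6*z + (2.0/2)*(-0.4351 - z - 0.011)^2
FOC: (2*4 + 2.0)*z = 6 + 2.0*(-0.4351 - 0.011)
z^{k+1} = 0.5108
Step 3: u-update.
u^{k+1} = -0.011 - 0.4351 - 0.5108 = -0.9569
Step 4: Primal residual = |-0.4351 - 0.5108| = 0.9459


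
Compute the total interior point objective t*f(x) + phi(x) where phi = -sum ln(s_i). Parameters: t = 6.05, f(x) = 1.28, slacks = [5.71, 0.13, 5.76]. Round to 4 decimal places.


Step 1: Compute log-barrier.
ln values: [1.7422, -2.0402, 1.7509]
phi = -(1.7422 - 2.0402 + 1.7509) = -1.4529
Step 2: Compute augmented objective.
t*f(x) = 6.05*1.28 = 7.744
Total = 7.744 - 1.4529 = 6.2911


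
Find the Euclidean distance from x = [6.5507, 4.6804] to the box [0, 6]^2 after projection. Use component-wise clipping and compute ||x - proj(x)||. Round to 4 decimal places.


Project each component onto [0, 6].
clip(6.5507) = 6.0, clip(4.6804) = 4.6804
Projection = [6.0, 4.6804]
Squared diffs: [0.3033, 0.0]
Distance = sqrt(0.3033) = 0.5507


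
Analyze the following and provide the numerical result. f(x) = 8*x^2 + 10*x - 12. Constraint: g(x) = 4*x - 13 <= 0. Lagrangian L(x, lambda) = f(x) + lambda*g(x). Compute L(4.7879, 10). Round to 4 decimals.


Step 1: Evaluate f(x).
f(4.7879) = 8*4.7879^2 + 10*4.7879 - 12 = 219.2709
Step 2: Evaluate g(x).
g(4.7879) = 4*4.7879 - 13 = 6.1516
Step 3: Compute Lagrangian.
L = 219.2709 + 10*6.1516 = 280.7869


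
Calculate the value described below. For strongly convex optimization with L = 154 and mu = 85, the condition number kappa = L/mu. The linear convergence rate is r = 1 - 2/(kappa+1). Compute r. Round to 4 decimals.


Step 1: Compute the condition number.
kappa = L/mu = 154/85 = 1.8118
Step 2: Compute the convergence rate.
r = 1 - 2/(kappa + 1) = 1 - 2*mu/(L + mu) = (L - mu)/(L + mu) = 69/239 = 0.2887


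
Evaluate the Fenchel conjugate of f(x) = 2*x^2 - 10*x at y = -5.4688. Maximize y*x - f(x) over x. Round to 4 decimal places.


f*(y) = sup_x {y*x - a*x^2 - b*x} = sup_x {(y-b)*x - a*x^2}
FOC: (y - b) - 2a*x = 0 => x* = (y - b)/(2a)
x* = (-5.4688 + 10)/(2*2) = 1.1328
f*(-5.4688) = (y-b)^2/(4a) = (-5.4688 + 10)^2/(4*2)
= 20.5318/8 = 2.5665


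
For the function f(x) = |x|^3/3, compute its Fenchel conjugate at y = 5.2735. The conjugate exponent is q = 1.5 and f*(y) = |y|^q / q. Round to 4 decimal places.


The conjugate exponent q satisfies 1/p + 1/q = 1.
p = 3, so q = 3/(3 - 1) = 1.5
|y|^q = 5.2735^1.5 = 12.1101
f*(5.2735) = 12.1101 / 1.5 = 8.0734


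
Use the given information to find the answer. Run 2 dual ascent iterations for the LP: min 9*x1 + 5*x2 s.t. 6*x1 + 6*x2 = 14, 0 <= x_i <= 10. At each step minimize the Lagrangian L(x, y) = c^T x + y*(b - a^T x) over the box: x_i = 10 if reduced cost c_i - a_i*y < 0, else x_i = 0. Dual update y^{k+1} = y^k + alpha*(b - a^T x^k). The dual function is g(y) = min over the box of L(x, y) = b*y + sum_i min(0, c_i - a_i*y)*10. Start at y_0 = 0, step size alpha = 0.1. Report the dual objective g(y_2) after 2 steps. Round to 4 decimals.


Dual ascent for LP: min 9*x1 + 5*x2, 6*x1 + 6*x2 = 14, 0 <= x_i <= 10
Step 1: y^k = 0.0, reduced costs: (9.0, 5.0)
  x^k = (0.0, 0.0), subgradient = b - a^T x = 14.0
  y^{k+1} = 0.0 + 0.1*14.0 = 1.4
Step 2: y^k = 1.4, reduced costs: (0.6, -3.4)
  x^k = (0.0, 10.0), subgradient = b - a^T x = -46.0
  y^{k+1} = 1.4 + 0.1*-46.0 = -3.2
Dual objective at y_2 = -3.2: reduced costs (28.2, 24.2), box minimizer x = (0.0, 0.0)
g(y_2) = b*y + (c1 - a1*y)*x1 + (c2 - a2*y)*x2 = 14*(-3.2) + 28.2*0.0 + 24.2*0.0 = -44.8 + 0.0 + 0.0 = -44.8


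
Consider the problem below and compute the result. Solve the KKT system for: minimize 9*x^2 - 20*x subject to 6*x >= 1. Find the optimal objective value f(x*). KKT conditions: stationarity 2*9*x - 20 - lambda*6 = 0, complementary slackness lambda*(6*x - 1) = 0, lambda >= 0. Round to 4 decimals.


Step 1: Try lambda = 0 (constraint inactive).
Stationarity: 2*9*x - 20 = 0
x* = 20/(2*9) = 10/9 = 1.1111 (rounded; the exact value 10/9 is used below)
Check constraint: 6*1.1111 = 6.6666 >= 1 -- satisfied.
Step 2: Compute optimal value.
f(x*) = 9*(10/9)^2 - 20*(10/9) = -11.1111
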